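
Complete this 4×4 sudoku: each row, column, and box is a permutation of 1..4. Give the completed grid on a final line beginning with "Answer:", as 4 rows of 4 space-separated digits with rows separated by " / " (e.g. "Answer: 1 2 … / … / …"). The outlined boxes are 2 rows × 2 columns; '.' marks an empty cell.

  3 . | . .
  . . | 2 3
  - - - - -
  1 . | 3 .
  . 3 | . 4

Step 1. [r1c2∈{1,2,4}] r1c2 is the only open cell in row 1 admitting 2. So r1c2=2.
Step 2. [r2c1∈{4}] r2c1 is down to just 4 ⇒ r2c1=4.
Step 3. [r1c3∈{1,4}] row 1 places 4 nowhere but r1c3 ⇒ r1c3=4.
Step 4. [r1c4∈{1}] only 1 remains possible at r1c4 ⇒ r1c4=1.
Step 5. [r2c2∈{1}] r2c2 is down to just 1. So r2c2=1.
Step 6. [r4c3∈{1}] r4c3's peers cover all but 1. So r4c3=1.
Step 7. [r3c4∈{2}] nothing but 2 survives at r3c4 ⇒ r3c4=2.
Step 8. [r4c1∈{2}] only 2 remains possible at r4c1. So r4c1=2.
Step 9. [r3c2∈{4}] r3c2's peers cover all but 4. So r3c2=4.

Answer: 3 2 4 1 / 4 1 2 3 / 1 4 3 2 / 2 3 1 4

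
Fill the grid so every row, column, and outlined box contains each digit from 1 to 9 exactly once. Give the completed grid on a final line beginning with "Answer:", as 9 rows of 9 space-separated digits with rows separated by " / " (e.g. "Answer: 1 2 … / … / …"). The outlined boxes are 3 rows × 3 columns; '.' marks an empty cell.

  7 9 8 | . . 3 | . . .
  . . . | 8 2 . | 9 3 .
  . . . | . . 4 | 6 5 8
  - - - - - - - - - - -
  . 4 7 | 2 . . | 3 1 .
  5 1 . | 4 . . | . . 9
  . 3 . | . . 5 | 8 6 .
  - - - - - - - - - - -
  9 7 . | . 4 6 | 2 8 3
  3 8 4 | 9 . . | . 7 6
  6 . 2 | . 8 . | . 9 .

Step 1. [r6c9∈{2,4,7}] across row 6, 4 lands solely at r6c9, so r6c9=4.
Step 2. [r9c2∈{5}] only 5 remains possible at r9c2, so r9c2=5.
Step 3. [r9c9∈{1}] r9c9 is down to just 1 ⇒ r9c9=1.
Step 4. [r3c5∈{1,7,9}] r3c5 is the only open cell in row 3 admitting 9, so r3c5=9.
Step 5. [r3c4∈{1,7}] in row 3, 7 fits only at r3c4 ⇒ r3c4=7.
Step 6. [r2c6∈{1}] nothing but 1 survives at r2c6, so r2c6=1.
Step 7. [r6c5∈{1,7}] 7 has one home in row 6: r6c5, so r6c5=7.
Step 8. [r7c4∈{1,5}] r7c4 is the only open cell in row 7 admitting 5. So r7c4=5.
Step 9. [r4c5∈{6}] nothing but 6 survives at r4c5, so r4c5=6.
Step 10. [r3c1∈{1,2}] col 1 places 1 nowhere but r3c1 ⇒ r3c1=1.
Step 11. [r1c8∈{2,4}] in col 8, 4 fits only at r1c8, so r1c8=4.
Step 12. [r5c3∈{6}] r5c3's peers cover all but 6. So r5c3=6.
Step 13. [r4c6∈{8,9}] across row 4, 9 lands solely at r4c6. So r4c6=9.
Step 14. [r8c6∈{2}] only 2 remains possible at r8c6 ⇒ r8c6=2.
Step 15. [r5c7∈{7}] nothing but 7 survives at r5c7 ⇒ r5c7=7.
Step 16. [r2c9∈{7}] r2c9's peers cover all but 7, so r2c9=7.
Step 17. [r8c7∈{5}] r8c7's peers cover all but 5. So r8c7=5.
Step 18. [r4c1∈{8}] r4c1 is down to just 8. So r4c1=8.
Step 19. [r8c5∈{1}] only 1 remains possible at r8c5 ⇒ r8c5=1.
Step 20. [r7c3∈{1}] only 1 remains possible at r7c3 ⇒ r7c3=1.
Step 21. [r6c3∈{9}] r6c3 is down to just 9, so r6c3=9.
Step 22. [r3c2∈{2}] r3c2 is down to just 2, so r3c2=2.
Step 23. [r1c7∈{1}] only 1 remains possible at r1c7, so r1c7=1.
Step 24. [r5c8∈{2}] only 2 remains possible at r5c8, so r5c8=2.
Step 25. [r6c1∈{2}] r6c1 has the single candidate 2. So r6c1=2.
Step 26. [r2c2∈{6}] nothing but 6 survives at r2c2, so r2c2=6.
Step 27. [r9c4∈{3}] r9c4 has the single candidate 3 ⇒ r9c4=3.
Step 28. [r5c6∈{8}] only 8 remains possible at r5c6, so r5c6=8.
Step 29. [r2c3∈{5}] nothing but 5 survives at r2c3. So r2c3=5.
Step 30. [r2c1∈{4}] r2c1 has the single candidate 4 ⇒ r2c1=4.
Step 31. [r1c4∈{6}] r1c4's peers cover all but 6. So r1c4=6.
Step 32. [r5c5∈{3}] r5c5 has the single candidate 3, so r5c5=3.
Step 33. [r6c4∈{1}] only 1 remains possible at r6c4 ⇒ r6c4=1.
Step 34. [r3c3∈{3}] only 3 remains possible at r3c3. So r3c3=3.
Step 35. [r1c9∈{2}] r1c9 is down to just 2. So r1c9=2.
Step 36. [r1c5∈{5}] r1c5 has the single candidate 5 ⇒ r1c5=5.
Step 37. [r9c6∈{7}] r9c6's peers cover all but 7. So r9c6=7.
Step 38. [r4c9∈{5}] r4c9 has the single candidate 5 ⇒ r4c9=5.
Step 39. [r9c7∈{4}] only 4 remains possible at r9c7. So r9c7=4.

Answer: 7 9 8 6 5 3 1 4 2 / 4 6 5 8 2 1 9 3 7 / 1 2 3 7 9 4 6 5 8 / 8 4 7 2 6 9 3 1 5 / 5 1 6 4 3 8 7 2 9 / 2 3 9 1 7 5 8 6 4 / 9 7 1 5 4 6 2 8 3 / 3 8 4 9 1 2 5 7 6 / 6 5 2 3 8 7 4 9 1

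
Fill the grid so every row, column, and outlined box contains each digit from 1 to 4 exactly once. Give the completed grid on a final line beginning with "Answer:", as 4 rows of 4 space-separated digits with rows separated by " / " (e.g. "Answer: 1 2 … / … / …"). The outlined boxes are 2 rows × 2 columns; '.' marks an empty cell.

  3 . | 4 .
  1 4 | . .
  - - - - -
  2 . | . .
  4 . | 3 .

Step 1. [r1c4∈{1,2}] r1c4 is the only open cell in row 1 admitting 1, so r1c4=1.
Step 2. [r4c4∈{2}] nothing but 2 survives at r4c4 ⇒ r4c4=2.
Step 3. [r3c3∈{1}] r3c3 has the single candidate 1, so r3c3=1.
Step 4. [r3c2∈{3}] r3c2 is down to just 3 ⇒ r3c2=3.
Step 5. [r1c2∈{2}] r1c2's peers cover all but 2, so r1c2=2.
Step 6. [r3c4∈{4}] nothing but 4 survives at r3c4. So r3c4=4.
Step 7. [r2c4∈{3}] nothing but 3 survives at r2c4. So r2c4=3.
Step 8. [r4c2∈{1}] r4c2 is down to just 1 ⇒ r4c2=1.
Step 9. [r2c3∈{2}] r2c3 is down to just 2 ⇒ r2c3=2.

Answer: 3 2 4 1 / 1 4 2 3 / 2 3 1 4 / 4 1 3 2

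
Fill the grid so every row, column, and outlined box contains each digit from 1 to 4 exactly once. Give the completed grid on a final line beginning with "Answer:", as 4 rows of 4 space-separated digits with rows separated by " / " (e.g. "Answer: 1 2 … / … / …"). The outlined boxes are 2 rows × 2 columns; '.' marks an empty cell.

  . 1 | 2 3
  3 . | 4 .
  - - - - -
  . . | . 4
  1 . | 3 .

Step 1. [r3c1∈{2}] r3c1's peers cover all but 2 ⇒ r3c1=2.
Step 2. [r4c2∈{4}] nothing but 4 survives at r4c2. So r4c2=4.
Step 3. [r2c2∈{2}] r2c2 is down to just 2. So r2c2=2.
Step 4. [r1c1∈{4}] r1c1's peers cover all but 4, so r1c1=4.
Step 5. [r3c3∈{1}] r3c3 has the single candidate 1 ⇒ r3c3=1.
Step 6. [r4c4∈{2}] r4c4 has the single candidate 2 ⇒ r4c4=2.
Step 7. [r2c4∈{1}] only 1 remains possible at r2c4 ⇒ r2c4=1.
Step 8. [r3c2∈{3}] r3c2's peers cover all but 3, so r3c2=3.

Answer: 4 1 2 3 / 3 2 4 1 / 2 3 1 4 / 1 4 3 2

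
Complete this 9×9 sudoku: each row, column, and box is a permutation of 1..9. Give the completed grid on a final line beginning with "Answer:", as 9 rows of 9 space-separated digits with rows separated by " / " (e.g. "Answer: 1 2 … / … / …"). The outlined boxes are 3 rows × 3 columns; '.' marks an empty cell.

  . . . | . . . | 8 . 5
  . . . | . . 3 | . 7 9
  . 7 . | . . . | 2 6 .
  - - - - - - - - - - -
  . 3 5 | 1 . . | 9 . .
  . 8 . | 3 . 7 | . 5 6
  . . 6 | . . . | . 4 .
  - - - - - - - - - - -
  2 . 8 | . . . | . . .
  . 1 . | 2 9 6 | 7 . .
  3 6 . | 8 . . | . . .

Step 1. [r8c3∈{4}] r8c3's peers cover all but 4, so r8c3=4.
Step 2. [r5c7∈{1}] r5c7 is down to just 1 ⇒ r5c7=1.
Step 3. [r7c5∈{1,3,4,5,7}] across col 5, 3 lands solely at r7c5, so r7c5=3.
Step 4. [r2c7∈{4}] only 4 remains possible at r2c7 ⇒ r2c7=4.
Step 5. [r1c2∈{2,4,9}] col 2 places 4 nowhere but r1c2, so r1c2=4.
Step 6. [r4c5∈{2,4,6,8}] r4c5 is the only open cell in row 4 admitting 6, so r4c5=6.
Step 7. [r6c1∈{1,7,9}] row 6 places 1 nowhere but r6c1 ⇒ r6c1=1.
Step 8. [r7c4∈{4,5,7}] row 7 places 7 nowhere but r7c4 ⇒ r7c4=7.
Step 9. [r6c9∈{2,3,7,8}] row 6 places 7 nowhere but r6c9, so r6c9=7.
Step 10. [r3c4∈{4,5,9}] in col 4, 4 fits only at r3c4 ⇒ r3c4=4.
Step 11. [r8c1∈{5}] r8c1 has the single candidate 5, so r8c1=5.
Step 12. [r9c7∈{5}] r9c7 is down to just 5, so r9c7=5.
Step 13. [r7c6∈{1,4,5}] r7c6 is the only open cell in row 7 admitting 5 ⇒ r7c6=5.
Step 14. [r3c5∈{1,5,8}] r3c5 is the only open cell in row 3 admitting 5. So r3c5=5.
Step 15. [r7c2∈{9}] r7c2 has the single candidate 9 ⇒ r7c2=9.
Step 16. [r6c2∈{2}] r6c2 is down to just 2. So r6c2=2.
Step 17. [r7c8∈{1}] only 1 remains possible at r7c8, so r7c8=1.
Step 18. [r5c5∈{2,4}] r5c5 is the only open cell in row 5 admitting 2. So r5c5=2.
Step 19. [r5c3∈{9}] r5c3 has the single candidate 9, so r5c3=9.
Step 20. [r9c5∈{1,4}] col 5 places 4 nowhere but r9c5 ⇒ r9c5=4.
Step 21. [r1c6∈{1,2,9}] 2 has one home in col 6: r1c6. So r1c6=2.
Step 22. [r1c8∈{3}] r1c8's peers cover all but 3. So r1c8=3.
Step 23. [r6c5∈{8}] only 8 remains possible at r6c5. So r6c5=8.
Step 24. [r2c5∈{1}] r2c5 is down to just 1, so r2c5=1.
Step 25. [r8c8∈{8}] r8c8's peers cover all but 8 ⇒ r8c8=8.
Step 26. [r9c9∈{2}] r9c9's peers cover all but 2, so r9c9=2.
Step 27. [r6c6∈{9}] r6c6 has the single candidate 9 ⇒ r6c6=9.
Step 28. [r2c1∈{6,8}] in row 2, 8 fits only at r2c1. So r2c1=8.
Step 29. [r1c4∈{6,9}] 9 has one home in col 4: r1c4 ⇒ r1c4=9.
Step 30. [r3c9∈{1}] r3c9 has the single candidate 1. So r3c9=1.
Step 31. [r4c1∈{4,7}] 7 has one home in row 4: r4c1, so r4c1=7.
Step 32. [r2c3∈{2}] r2c3 has the single candidate 2, so r2c3=2.
Step 33. [r8c9∈{3}] only 3 remains possible at r8c9, so r8c9=3.
Step 34. [r7c7∈{6}] only 6 remains possible at r7c7 ⇒ r7c7=6.
Step 35. [r3c6∈{8}] only 8 remains possible at r3c6. So r3c6=8.
Step 36. [r3c3∈{3}] r3c3's peers cover all but 3. So r3c3=3.
Step 37. [r1c1∈{6}] r1c1 has the single candidate 6 ⇒ r1c1=6.
Step 38. [r2c4∈{6}] only 6 remains possible at r2c4, so r2c4=6.
Step 39. [r3c1∈{9}] r3c1 has the single candidate 9. So r3c1=9.
Step 40. [r6c4∈{5}] r6c4's peers cover all but 5, so r6c4=5.
Step 41. [r4c8∈{2}] r4c8 has the single candidate 2. So r4c8=2.
Step 42. [r9c3∈{7}] only 7 remains possible at r9c3 ⇒ r9c3=7.
Step 43. [r1c5∈{7}] nothing but 7 survives at r1c5 ⇒ r1c5=7.
Step 44. [r4c6∈{4}] only 4 remains possible at r4c6, so r4c6=4.
Step 45. [r7c9∈{4}] r7c9 has the single candidate 4. So r7c9=4.
Step 46. [r4c9∈{8}] r4c9's peers cover all but 8, so r4c9=8.
Step 47. [r2c2∈{5}] r2c2 has the single candidate 5 ⇒ r2c2=5.
Step 48. [r6c7∈{3}] r6c7 has the single candidate 3 ⇒ r6c7=3.
Step 49. [r9c8∈{9}] nothing but 9 survives at r9c8 ⇒ r9c8=9.
Step 50. [r5c1∈{4}] only 4 remains possible at r5c1. So r5c1=4.
Step 51. [r1c3∈{1}] nothing but 1 survives at r1c3 ⇒ r1c3=1.
Step 52. [r9c6∈{1}] r9c6 is down to just 1, so r9c6=1.

Answer: 6 4 1 9 7 2 8 3 5 / 8 5 2 6 1 3 4 7 9 / 9 7 3 4 5 8 2 6 1 / 7 3 5 1 6 4 9 2 8 / 4 8 9 3 2 7 1 5 6 / 1 2 6 5 8 9 3 4 7 / 2 9 8 7 3 5 6 1 4 / 5 1 4 2 9 6 7 8 3 / 3 6 7 8 4 1 5 9 2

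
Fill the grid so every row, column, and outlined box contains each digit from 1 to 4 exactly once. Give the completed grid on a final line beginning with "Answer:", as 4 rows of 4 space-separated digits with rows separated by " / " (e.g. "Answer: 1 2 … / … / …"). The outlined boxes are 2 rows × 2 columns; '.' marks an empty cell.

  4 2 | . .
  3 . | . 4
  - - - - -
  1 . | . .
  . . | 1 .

Step 1. [r3c3∈{2,3,4}] r3c3 is the only open cell in col 3 admitting 4, so r3c3=4.
Step 2. [r3c4∈{2,3}] r3c4 is the only open cell in row 3 admitting 2. So r3c4=2.
Step 3. [r4c4∈{3}] nothing but 3 survives at r4c4 ⇒ r4c4=3.
Step 4. [r1c4∈{1}] only 1 remains possible at r1c4, so r1c4=1.
Step 5. [r2c2∈{1}] r2c2 is down to just 1, so r2c2=1.
Step 6. [r2c3∈{2}] r2c3 is down to just 2. So r2c3=2.
Step 7. [r4c1∈{2}] r4c1's peers cover all but 2 ⇒ r4c1=2.
Step 8. [r4c2∈{4}] r4c2's peers cover all but 4 ⇒ r4c2=4.
Step 9. [r1c3∈{3}] nothing but 3 survives at r1c3 ⇒ r1c3=3.
Step 10. [r3c2∈{3}] r3c2's peers cover all but 3. So r3c2=3.

Answer: 4 2 3 1 / 3 1 2 4 / 1 3 4 2 / 2 4 1 3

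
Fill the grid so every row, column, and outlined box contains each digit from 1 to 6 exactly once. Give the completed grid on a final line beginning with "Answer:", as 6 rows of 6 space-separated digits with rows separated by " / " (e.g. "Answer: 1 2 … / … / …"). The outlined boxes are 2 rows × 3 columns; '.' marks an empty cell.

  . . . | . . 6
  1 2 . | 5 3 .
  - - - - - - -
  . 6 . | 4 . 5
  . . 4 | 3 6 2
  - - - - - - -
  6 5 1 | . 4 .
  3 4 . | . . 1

Step 1. [r6c3∈{2}] nothing but 2 survives at r6c3 ⇒ r6c3=2.
Step 2. [r1c3∈{3,5}] in col 3, 5 fits only at r1c3. So r1c3=5.
Step 3. [r1c5∈{1,2}] 2 has one home in col 5: r1c5 ⇒ r1c5=2.
Step 4. [r1c1∈{4}] r1c1 is down to just 4 ⇒ r1c1=4.
Step 5. [r4c1∈{5}] only 5 remains possible at r4c1, so r4c1=5.
Step 6. [r6c4∈{6}] r6c4 has the single candidate 6 ⇒ r6c4=6.
Step 7. [r5c6∈{3}] nothing but 3 survives at r5c6. So r5c6=3.
Step 8. [r6c5∈{5}] r6c5 is down to just 5, so r6c5=5.
Step 9. [r3c3∈{3}] r3c3 is down to just 3 ⇒ r3c3=3.
Step 10. [r1c4∈{1}] only 1 remains possible at r1c4. So r1c4=1.
Step 11. [r2c6∈{4}] only 4 remains possible at r2c6, so r2c6=4.
Step 12. [r1c2∈{3}] nothing but 3 survives at r1c2, so r1c2=3.
Step 13. [r3c5∈{1}] only 1 remains possible at r3c5 ⇒ r3c5=1.
Step 14. [r5c4∈{2}] r5c4's peers cover all but 2 ⇒ r5c4=2.
Step 15. [r3c1∈{2}] r3c1's peers cover all but 2. So r3c1=2.
Step 16. [r4c2∈{1}] r4c2 is down to just 1, so r4c2=1.
Step 17. [r2c3∈{6}] nothing but 6 survives at r2c3 ⇒ r2c3=6.

Answer: 4 3 5 1 2 6 / 1 2 6 5 3 4 / 2 6 3 4 1 5 / 5 1 4 3 6 2 / 6 5 1 2 4 3 / 3 4 2 6 5 1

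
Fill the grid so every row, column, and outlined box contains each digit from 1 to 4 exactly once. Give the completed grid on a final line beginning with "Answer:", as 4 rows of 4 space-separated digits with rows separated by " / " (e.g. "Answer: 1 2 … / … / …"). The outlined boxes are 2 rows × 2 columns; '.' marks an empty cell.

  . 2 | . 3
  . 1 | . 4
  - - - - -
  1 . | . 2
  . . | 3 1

Step 1. [r4c2∈{4}] r4c2 has the single candidate 4 ⇒ r4c2=4.
Step 2. [r2c1∈{3}] only 3 remains possible at r2c1, so r2c1=3.
Step 3. [r4c1∈{2}] nothing but 2 survives at r4c1. So r4c1=2.
Step 4. [r1c1∈{4}] r1c1 is down to just 4, so r1c1=4.
Step 5. [r3c3∈{4}] nothing but 4 survives at r3c3, so r3c3=4.
Step 6. [r3c2∈{3}] r3c2 has the single candidate 3 ⇒ r3c2=3.
Step 7. [r1c3∈{1}] only 1 remains possible at r1c3, so r1c3=1.
Step 8. [r2c3∈{2}] r2c3 has the single candidate 2. So r2c3=2.

Answer: 4 2 1 3 / 3 1 2 4 / 1 3 4 2 / 2 4 3 1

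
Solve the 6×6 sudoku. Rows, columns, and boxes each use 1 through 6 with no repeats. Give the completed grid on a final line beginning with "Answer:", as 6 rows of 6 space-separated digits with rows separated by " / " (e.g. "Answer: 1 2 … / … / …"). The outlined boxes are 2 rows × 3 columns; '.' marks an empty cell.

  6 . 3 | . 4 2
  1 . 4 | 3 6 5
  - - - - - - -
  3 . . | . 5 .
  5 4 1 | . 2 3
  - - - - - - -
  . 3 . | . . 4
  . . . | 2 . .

Step 1. [r6c2∈{1,5,6}] 1 has one home in col 2: r6c2, so r6c2=1.
Step 2. [r3c2∈{2,6}] 6 has one home in col 2: r3c2. So r3c2=6.
Step 3. [r5c4∈{1,5,6}] 5 has one home in col 4: r5c4. So r5c4=5.
Step 4. [r5c3∈{2,6}] in row 5, 6 fits only at r5c3 ⇒ r5c3=6.
Step 5. [r3c4∈{1,4}] across row 3, 4 lands solely at r3c4, so r3c4=4.
Step 6. [r6c3∈{5}] nothing but 5 survives at r6c3, so r6c3=5.
Step 7. [r4c4∈{6}] r4c4 is down to just 6 ⇒ r4c4=6.
Step 8. [r3c6∈{1}] nothing but 1 survives at r3c6, so r3c6=1.
Step 9. [r5c5∈{1}] r5c5 is down to just 1. So r5c5=1.
Step 10. [r1c4∈{1}] r1c4's peers cover all but 1, so r1c4=1.
Step 11. [r3c3∈{2}] r3c3 has the single candidate 2, so r3c3=2.
Step 12. [r5c1∈{2}] r5c1 is down to just 2 ⇒ r5c1=2.
Step 13. [r1c2∈{5}] r1c2 has the single candidate 5 ⇒ r1c2=5.
Step 14. [r6c6∈{6}] r6c6's peers cover all but 6 ⇒ r6c6=6.
Step 15. [r2c2∈{2}] only 2 remains possible at r2c2 ⇒ r2c2=2.
Step 16. [r6c5∈{3}] nothing but 3 survives at r6c5, so r6c5=3.
Step 17. [r6c1∈{4}] r6c1's peers cover all but 4, so r6c1=4.

Answer: 6 5 3 1 4 2 / 1 2 4 3 6 5 / 3 6 2 4 5 1 / 5 4 1 6 2 3 / 2 3 6 5 1 4 / 4 1 5 2 3 6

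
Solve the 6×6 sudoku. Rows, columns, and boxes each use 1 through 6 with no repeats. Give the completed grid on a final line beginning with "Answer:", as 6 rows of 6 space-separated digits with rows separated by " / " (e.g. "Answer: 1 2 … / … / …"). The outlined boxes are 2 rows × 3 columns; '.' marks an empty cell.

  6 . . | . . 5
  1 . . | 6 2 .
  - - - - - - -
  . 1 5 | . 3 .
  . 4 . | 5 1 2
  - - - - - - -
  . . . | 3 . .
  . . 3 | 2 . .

Step 1. [r1c5∈{4}] r1c5's peers cover all but 4, so r1c5=4.
Step 2. [r5c3∈{1,2,4,6}] 1 has one home in col 3: r5c3. So r5c3=1.
Step 3. [r2c2∈{3,5}] row 2 places 5 nowhere but r2c2. So r2c2=5.
Step 4. [r6c2∈{6}] nothing but 6 survives at r6c2, so r6c2=6.
Step 5. [r3c6∈{4,6}] 6 has one home in row 3: r3c6, so r3c6=6.
Step 6. [r5c2∈{2}] r5c2's peers cover all but 2. So r5c2=2.
Step 7. [r5c6∈{4}] r5c6 has the single candidate 4 ⇒ r5c6=4.
Step 8. [r5c1∈{5}] only 5 remains possible at r5c1, so r5c1=5.
Step 9. [r3c4∈{4}] r3c4's peers cover all but 4 ⇒ r3c4=4.
Step 10. [r6c6∈{1}] nothing but 1 survives at r6c6, so r6c6=1.
Step 11. [r1c3∈{2}] r1c3 has the single candidate 2. So r1c3=2.
Step 12. [r5c5∈{6}] only 6 remains possible at r5c5 ⇒ r5c5=6.
Step 13. [r2c3∈{4}] r2c3's peers cover all but 4 ⇒ r2c3=4.
Step 14. [r1c4∈{1}] r1c4 has the single candidate 1. So r1c4=1.
Step 15. [r6c5∈{5}] r6c5 is down to just 5, so r6c5=5.
Step 16. [r2c6∈{3}] only 3 remains possible at r2c6, so r2c6=3.
Step 17. [r4c1∈{3}] only 3 remains possible at r4c1, so r4c1=3.
Step 18. [r4c3∈{6}] r4c3 has the single candidate 6, so r4c3=6.
Step 19. [r3c1∈{2}] r3c1's peers cover all but 2 ⇒ r3c1=2.
Step 20. [r1c2∈{3}] r1c2 is down to just 3, so r1c2=3.
Step 21. [r6c1∈{4}] r6c1 is down to just 4. So r6c1=4.

Answer: 6 3 2 1 4 5 / 1 5 4 6 2 3 / 2 1 5 4 3 6 / 3 4 6 5 1 2 / 5 2 1 3 6 4 / 4 6 3 2 5 1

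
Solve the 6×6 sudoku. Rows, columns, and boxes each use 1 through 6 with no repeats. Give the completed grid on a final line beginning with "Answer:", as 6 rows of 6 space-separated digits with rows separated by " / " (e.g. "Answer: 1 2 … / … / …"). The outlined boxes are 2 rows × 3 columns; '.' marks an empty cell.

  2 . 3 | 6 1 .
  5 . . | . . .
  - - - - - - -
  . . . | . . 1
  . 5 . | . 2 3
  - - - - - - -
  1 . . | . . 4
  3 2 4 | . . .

Step 1. [r3c5∈{4,5,6}] 6 has one home in box 4: r3c5, so r3c5=6.
Step 2. [r6c5∈{5}] r6c5 has the single candidate 5. So r6c5=5.
Step 3. [r2c2∈{1,4,6}] r2c2 is the only open cell in col 2 admitting 1. So r2c2=1.
Step 4. [r4c4∈{4}] r4c4 has the single candidate 4. So r4c4=4.
Step 5. [r5c4∈{2,3}] r5c4 is the only open cell in row 5 admitting 2. So r5c4=2.
Step 6. [r2c3∈{6}] nothing but 6 survives at r2c3 ⇒ r2c3=6.
Step 7. [r2c5∈{3,4}] across row 2, 4 lands solely at r2c5 ⇒ r2c5=4.
Step 8. [r1c2∈{4}] r1c2 has the single candidate 4, so r1c2=4.
Step 9. [r2c4∈{3}] r2c4's peers cover all but 3. So r2c4=3.
Step 10. [r6c4∈{1}] nothing but 1 survives at r6c4. So r6c4=1.
Step 11. [r6c6∈{6}] r6c6 has the single candidate 6 ⇒ r6c6=6.
Step 12. [r2c6∈{2}] only 2 remains possible at r2c6 ⇒ r2c6=2.
Step 13. [r4c3∈{1}] only 1 remains possible at r4c3, so r4c3=1.
Step 14. [r3c1∈{4}] nothing but 4 survives at r3c1. So r3c1=4.
Step 15. [r4c1∈{6}] only 6 remains possible at r4c1 ⇒ r4c1=6.
Step 16. [r5c3∈{5}] nothing but 5 survives at r5c3, so r5c3=5.
Step 17. [r5c5∈{3}] only 3 remains possible at r5c5. So r5c5=3.
Step 18. [r3c2∈{3}] only 3 remains possible at r3c2. So r3c2=3.
Step 19. [r3c4∈{5}] r3c4 has the single candidate 5 ⇒ r3c4=5.
Step 20. [r3c3∈{2}] only 2 remains possible at r3c3, so r3c3=2.
Step 21. [r1c6∈{5}] only 5 remains possible at r1c6, so r1c6=5.
Step 22. [r5c2∈{6}] nothing but 6 survives at r5c2, so r5c2=6.

Answer: 2 4 3 6 1 5 / 5 1 6 3 4 2 / 4 3 2 5 6 1 / 6 5 1 4 2 3 / 1 6 5 2 3 4 / 3 2 4 1 5 6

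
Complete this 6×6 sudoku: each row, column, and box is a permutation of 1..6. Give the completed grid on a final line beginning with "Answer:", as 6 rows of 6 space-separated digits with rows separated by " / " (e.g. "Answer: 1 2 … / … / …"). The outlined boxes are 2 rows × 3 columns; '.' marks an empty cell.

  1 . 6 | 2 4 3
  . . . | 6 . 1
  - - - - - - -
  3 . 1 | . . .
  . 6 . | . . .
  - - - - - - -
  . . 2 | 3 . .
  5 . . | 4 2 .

Step 1. [r3c4∈{5}] r3c4 is down to just 5, so r3c4=5.
Step 2. [r5c5∈{1,5,6}] 1 has one home in box 6: r5c5 ⇒ r5c5=1.
Step 3. [r5c2∈{4}] r5c2 has the single candidate 4 ⇒ r5c2=4.
Step 4. [r3c2∈{2}] r3c2 has the single candidate 2, so r3c2=2.
Step 5. [r4c1∈{4}] r4c1's peers cover all but 4. So r4c1=4.
Step 6. [r2c3∈{3,4,5}] r2c3 is the only open cell in row 2 admitting 4 ⇒ r2c3=4.
Step 7. [r6c6∈{6}] nothing but 6 survives at r6c6, so r6c6=6.
Step 8. [r2c2∈{3,5}] 3 has one home in row 2: r2c2 ⇒ r2c2=3.
Step 9. [r4c3∈{5}] only 5 remains possible at r4c3 ⇒ r4c3=5.
Step 10. [r4c5∈{3}] r4c5's peers cover all but 3, so r4c5=3.
Step 11. [r6c3∈{3}] r6c3's peers cover all but 3 ⇒ r6c3=3.
Step 12. [r5c6∈{5}] nothing but 5 survives at r5c6 ⇒ r5c6=5.
Step 13. [r5c1∈{6}] r5c1's peers cover all but 6 ⇒ r5c1=6.
Step 14. [r2c1∈{2}] r2c1's peers cover all but 2 ⇒ r2c1=2.
Step 15. [r4c4∈{1}] r4c4 is down to just 1. So r4c4=1.
Step 16. [r1c2∈{5}] nothing but 5 survives at r1c2. So r1c2=5.
Step 17. [r6c2∈{1}] nothing but 1 survives at r6c2, so r6c2=1.
Step 18. [r4c6∈{2}] only 2 remains possible at r4c6. So r4c6=2.
Step 19. [r3c6∈{4}] r3c6 is down to just 4. So r3c6=4.
Step 20. [r2c5∈{5}] r2c5 has the single candidate 5. So r2c5=5.
Step 21. [r3c5∈{6}] r3c5 is down to just 6. So r3c5=6.

Answer: 1 5 6 2 4 3 / 2 3 4 6 5 1 / 3 2 1 5 6 4 / 4 6 5 1 3 2 / 6 4 2 3 1 5 / 5 1 3 4 2 6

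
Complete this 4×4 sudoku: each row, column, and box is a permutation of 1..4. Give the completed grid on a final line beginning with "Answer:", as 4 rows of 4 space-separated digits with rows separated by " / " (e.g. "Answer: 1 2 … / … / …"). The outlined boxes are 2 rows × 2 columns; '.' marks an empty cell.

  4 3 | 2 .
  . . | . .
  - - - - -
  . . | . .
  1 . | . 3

Step 1. [r4c3∈{4}] only 4 remains possible at r4c3. So r4c3=4.
Step 2. [r1c4∈{1}] r1c4's peers cover all but 1 ⇒ r1c4=1.
Step 3. [r4c2∈{2}] r4c2 is down to just 2 ⇒ r4c2=2.
Step 4. [r3c3∈{1}] r3c3 has the single candidate 1. So r3c3=1.
Step 5. [r3c4∈{2}] r3c4 has the single candidate 2. So r3c4=2.
Step 6. [r3c2∈{4}] r3c2's peers cover all but 4. So r3c2=4.
Step 7. [r2c2∈{1}] r2c2's peers cover all but 1. So r2c2=1.
Step 8. [r3c1∈{3}] nothing but 3 survives at r3c1, so r3c1=3.
Step 9. [r2c1∈{2}] r2c1's peers cover all but 2. So r2c1=2.
Step 10. [r2c3∈{3}] r2c3 has the single candidate 3. So r2c3=3.
Step 11. [r2c4∈{4}] r2c4 is down to just 4 ⇒ r2c4=4.

Answer: 4 3 2 1 / 2 1 3 4 / 3 4 1 2 / 1 2 4 3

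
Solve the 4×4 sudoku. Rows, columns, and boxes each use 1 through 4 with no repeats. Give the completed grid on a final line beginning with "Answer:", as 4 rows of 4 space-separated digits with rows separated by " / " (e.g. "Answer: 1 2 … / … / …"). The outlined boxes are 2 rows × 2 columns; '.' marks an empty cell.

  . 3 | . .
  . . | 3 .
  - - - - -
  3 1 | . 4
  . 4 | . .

Step 1. [r4c1∈{2}] only 2 remains possible at r4c1. So r4c1=2.
Step 2. [r1c3∈{1,2,4}] in col 3, 4 fits only at r1c3, so r1c3=4.
Step 3. [r1c4∈{1,2}] across row 1, 2 lands solely at r1c4 ⇒ r1c4=2.
Step 4. [r2c4∈{1}] r2c4's peers cover all but 1 ⇒ r2c4=1.
Step 5. [r4c3∈{1}] r4c3 is down to just 1. So r4c3=1.
Step 6. [r2c2∈{2}] r2c2 is down to just 2 ⇒ r2c2=2.
Step 7. [r1c1∈{1}] r1c1 has the single candidate 1. So r1c1=1.
Step 8. [r4c4∈{3}] r4c4's peers cover all but 3. So r4c4=3.
Step 9. [r3c3∈{2}] r3c3's peers cover all but 2. So r3c3=2.
Step 10. [r2c1∈{4}] only 4 remains possible at r2c1. So r2c1=4.

Answer: 1 3 4 2 / 4 2 3 1 / 3 1 2 4 / 2 4 1 3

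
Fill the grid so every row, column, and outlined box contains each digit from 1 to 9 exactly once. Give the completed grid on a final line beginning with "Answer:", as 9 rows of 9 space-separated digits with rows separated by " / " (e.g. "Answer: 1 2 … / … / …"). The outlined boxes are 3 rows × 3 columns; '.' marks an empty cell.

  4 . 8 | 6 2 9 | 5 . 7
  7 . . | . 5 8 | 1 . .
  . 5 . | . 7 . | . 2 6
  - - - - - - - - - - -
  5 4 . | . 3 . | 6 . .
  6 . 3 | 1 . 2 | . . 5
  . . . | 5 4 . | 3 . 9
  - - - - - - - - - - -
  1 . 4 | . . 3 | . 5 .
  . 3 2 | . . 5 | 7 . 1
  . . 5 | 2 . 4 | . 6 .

Step 1. [r3c7∈{4,8,9}] r3c7 is the only open cell in row 3 admitting 8. So r3c7=8.
Step 2. [r7c2∈{6,7,8,9}] box 7 places 6 nowhere but r7c2, so r7c2=6.
Step 3. [r9c7∈{9}] r9c7 has the single candidate 9. So r9c7=9.
Step 4. [r9c1∈{8}] nothing but 8 survives at r9c1, so r9c1=8.
Step 5. [r2c8∈{3,4,9}] 9 has one home in col 8: r2c8. So r2c8=9.
Step 6. [r4c6∈{7}] r4c6 is down to just 7 ⇒ r4c6=7.
Step 7. [r6c3∈{1,7}] r6c3 is the only open cell in col 3 admitting 7, so r6c3=7.
Step 8. [r5c2∈{8,9}] col 2 places 9 nowhere but r5c2. So r5c2=9.
Step 9. [r5c5∈{8}] r5c5 has the single candidate 8. So r5c5=8.
Step 10. [r7c5∈{9}] r7c5's peers cover all but 9, so r7c5=9.
Step 11. [r6c2∈{1,2,8}] across col 2, 8 lands solely at r6c2, so r6c2=8.
Step 12. [r8c8∈{4,8}] across row 8, 4 lands solely at r8c8. So r8c8=4.
Step 13. [r7c9∈{2,8}] r7c9 is the only open cell in box 9 admitting 8. So r7c9=8.
Step 14. [r3c4∈{3,4}] across row 3, 4 lands solely at r3c4, so r3c4=4.
Step 15. [r3c3∈{1,9}] 9 has one home in col 3: r3c3, so r3c3=9.
Step 16. [r6c8∈{1}] r6c8 has the single candidate 1. So r6c8=1.
Step 17. [r2c9∈{3,4}] 4 has one home in row 2: r2c9. So r2c9=4.
Step 18. [r7c7∈{2}] r7c7's peers cover all but 2. So r7c7=2.
Step 19. [r1c2∈{1}] nothing but 1 survives at r1c2, so r1c2=1.
Step 20. [r8c5∈{6}] r8c5 is down to just 6. So r8c5=6.
Step 21. [r2c2∈{2}] r2c2 has the single candidate 2. So r2c2=2.
Step 22. [r9c5∈{1}] r9c5's peers cover all but 1. So r9c5=1.
Step 23. [r7c4∈{7}] r7c4 is down to just 7, so r7c4=7.
Step 24. [r9c9∈{3}] r9c9's peers cover all but 3. So r9c9=3.
Step 25. [r1c8∈{3}] nothing but 3 survives at r1c8, so r1c8=3.
Step 26. [r8c1∈{9}] r8c1 is down to just 9 ⇒ r8c1=9.
Step 27. [r3c1∈{3}] only 3 remains possible at r3c1, so r3c1=3.
Step 28. [r6c1∈{2}] r6c1 is down to just 2, so r6c1=2.
Step 29. [r4c4∈{9}] r4c4 is down to just 9 ⇒ r4c4=9.
Step 30. [r4c3∈{1}] nothing but 1 survives at r4c3. So r4c3=1.
Step 31. [r4c9∈{2}] nothing but 2 survives at r4c9, so r4c9=2.
Step 32. [r5c8∈{7}] nothing but 7 survives at r5c8 ⇒ r5c8=7.
Step 33. [r8c4∈{8}] r8c4's peers cover all but 8 ⇒ r8c4=8.
Step 34. [r4c8∈{8}] r4c8's peers cover all but 8. So r4c8=8.
Step 35. [r5c7∈{4}] only 4 remains possible at r5c7, so r5c7=4.
Step 36. [r2c3∈{6}] r2c3 is down to just 6, so r2c3=6.
Step 37. [r3c6∈{1}] r3c6's peers cover all but 1 ⇒ r3c6=1.
Step 38. [r2c4∈{3}] r2c4 is down to just 3, so r2c4=3.
Step 39. [r9c2∈{7}] nothing but 7 survives at r9c2. So r9c2=7.
Step 40. [r6c6∈{6}] nothing but 6 survives at r6c6 ⇒ r6c6=6.

Answer: 4 1 8 6 2 9 5 3 7 / 7 2 6 3 5 8 1 9 4 / 3 5 9 4 7 1 8 2 6 / 5 4 1 9 3 7 6 8 2 / 6 9 3 1 8 2 4 7 5 / 2 8 7 5 4 6 3 1 9 / 1 6 4 7 9 3 2 5 8 / 9 3 2 8 6 5 7 4 1 / 8 7 5 2 1 4 9 6 3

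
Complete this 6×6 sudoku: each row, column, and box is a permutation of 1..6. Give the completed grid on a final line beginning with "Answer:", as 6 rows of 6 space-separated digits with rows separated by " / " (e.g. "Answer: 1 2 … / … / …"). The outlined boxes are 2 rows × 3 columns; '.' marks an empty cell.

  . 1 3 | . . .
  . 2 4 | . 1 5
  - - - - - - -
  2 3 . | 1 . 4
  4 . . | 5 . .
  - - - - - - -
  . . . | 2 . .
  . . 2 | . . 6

Step 1. [r6c1∈{1,3,5}] across row 6, 1 lands solely at r6c1 ⇒ r6c1=1.
Step 2. [r5c1∈{3,5,6}] r5c1 is the only open cell in col 1 admitting 3. So r5c1=3.
Step 3. [r4c2∈{6}] r4c2's peers cover all but 6. So r4c2=6.
Step 4. [r4c6∈{2,3}] across col 6, 3 lands solely at r4c6. So r4c6=3.
Step 5. [r6c5∈{3,4,5}] col 5 places 3 nowhere but r6c5. So r6c5=3.
Step 6. [r5c5∈{4,5}] across col 5, 5 lands solely at r5c5 ⇒ r5c5=5.
Step 7. [r1c5∈{2,4,6}] in col 5, 4 fits only at r1c5, so r1c5=4.
Step 8. [r1c4∈{6}] r1c4 is down to just 6. So r1c4=6.
Step 9. [r6c2∈{4,5}] r6c2 is the only open cell in row 6 admitting 5 ⇒ r6c2=5.
Step 10. [r2c1∈{6}] nothing but 6 survives at r2c1, so r2c1=6.
Step 11. [r4c5∈{2}] r4c5 has the single candidate 2 ⇒ r4c5=2.
Step 12. [r6c4∈{4}] r6c4 is down to just 4 ⇒ r6c4=4.
Step 13. [r4c3∈{1}] nothing but 1 survives at r4c3, so r4c3=1.
Step 14. [r5c2∈{4}] r5c2's peers cover all but 4, so r5c2=4.
Step 15. [r3c5∈{6}] r3c5 has the single candidate 6, so r3c5=6.
Step 16. [r5c3∈{6}] r5c3 is down to just 6. So r5c3=6.
Step 17. [r3c3∈{5}] only 5 remains possible at r3c3, so r3c3=5.
Step 18. [r1c6∈{2}] r1c6's peers cover all but 2, so r1c6=2.
Step 19. [r1c1∈{5}] r1c1 has the single candidate 5. So r1c1=5.
Step 20. [r2c4∈{3}] nothing but 3 survives at r2c4, so r2c4=3.
Step 21. [r5c6∈{1}] only 1 remains possible at r5c6, so r5c6=1.

Answer: 5 1 3 6 4 2 / 6 2 4 3 1 5 / 2 3 5 1 6 4 / 4 6 1 5 2 3 / 3 4 6 2 5 1 / 1 5 2 4 3 6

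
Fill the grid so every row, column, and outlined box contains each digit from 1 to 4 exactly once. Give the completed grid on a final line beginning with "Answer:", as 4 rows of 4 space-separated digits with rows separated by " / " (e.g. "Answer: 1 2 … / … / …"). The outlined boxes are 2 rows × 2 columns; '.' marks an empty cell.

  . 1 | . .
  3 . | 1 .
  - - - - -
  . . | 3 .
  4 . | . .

Step 1. [r1c1∈{2}] nothing but 2 survives at r1c1, so r1c1=2.
Step 2. [r3c4∈{1,2,4}] in row 3, 4 fits only at r3c4. So r3c4=4.
Step 3. [r4c3∈{2}] r4c3's peers cover all but 2. So r4c3=2.
Step 4. [r2c2∈{4}] r2c2's peers cover all but 4, so r2c2=4.
Step 5. [r1c3∈{4}] nothing but 4 survives at r1c3, so r1c3=4.
Step 6. [r3c2∈{2}] r3c2's peers cover all but 2, so r3c2=2.
Step 7. [r2c4∈{2}] r2c4's peers cover all but 2, so r2c4=2.
Step 8. [r4c4∈{1}] only 1 remains possible at r4c4, so r4c4=1.
Step 9. [r3c1∈{1}] nothing but 1 survives at r3c1 ⇒ r3c1=1.
Step 10. [r4c2∈{3}] nothing but 3 survives at r4c2, so r4c2=3.
Step 11. [r1c4∈{3}] r1c4's peers cover all but 3. So r1c4=3.

Answer: 2 1 4 3 / 3 4 1 2 / 1 2 3 4 / 4 3 2 1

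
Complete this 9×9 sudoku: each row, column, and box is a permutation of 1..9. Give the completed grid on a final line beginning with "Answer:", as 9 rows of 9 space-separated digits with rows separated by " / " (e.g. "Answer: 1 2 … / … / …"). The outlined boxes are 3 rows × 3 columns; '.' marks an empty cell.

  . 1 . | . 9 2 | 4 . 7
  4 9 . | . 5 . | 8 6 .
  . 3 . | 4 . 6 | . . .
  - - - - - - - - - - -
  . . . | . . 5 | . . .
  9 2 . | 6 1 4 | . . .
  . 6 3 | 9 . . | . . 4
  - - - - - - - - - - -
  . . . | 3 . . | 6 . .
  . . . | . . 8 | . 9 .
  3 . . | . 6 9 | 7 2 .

Step 1. [r6c6∈{7}] only 7 remains possible at r6c6 ⇒ r6c6=7.
Step 2. [r7c6∈{1}] nothing but 1 survives at r7c6, so r7c6=1.
Step 3. [r4c5∈{2,3,8}] 3 has one home in col 5: r4c5, so r4c5=3.
Step 4. [r7c3∈{2,4,5,7,8,9}] in row 7, 9 fits only at r7c3 ⇒ r7c3=9.
Step 5. [r9c4∈{5}] r9c4 has the single candidate 5. So r9c4=5.
Step 6. [r4c9∈{1,2,6,8,9}] row 4 places 6 nowhere but r4c9 ⇒ r4c9=6.
Step 7. [r7c8∈{4,5,8}] across col 8, 4 lands solely at r7c8. So r7c8=4.
Step 8. [r3c9∈{1,2,5,9}] r3c9 is the only open cell in col 9 admitting 9. So r3c9=9.
Step 9. [r2c9∈{1,2,3}] in col 9, 2 fits only at r2c9, so r2c9=2.
Step 10. [r2c3∈{7}] only 7 remains possible at r2c3 ⇒ r2c3=7.
Step 11. [r8c4∈{2,7}] 7 has one home in col 4: r8c4, so r8c4=7.
Step 12. [r1c4∈{8}] r1c4 has the single candidate 8 ⇒ r1c4=8.
Step 13. [r5c8∈{3,5,7,8}] in row 5, 7 fits only at r5c8. So r5c8=7.
Step 14. [r7c5∈{2}] nothing but 2 survives at r7c5, so r7c5=2.
Step 15. [r6c7∈{1,2,5}] r6c7 is the only open cell in row 6 admitting 2, so r6c7=2.
Step 16. [r8c5∈{4}] only 4 remains possible at r8c5 ⇒ r8c5=4.
Step 17. [r8c2∈{5}] r8c2 is down to just 5 ⇒ r8c2=5.
Step 18. [r6c5∈{8}] nothing but 8 survives at r6c5 ⇒ r6c5=8.
Step 19. [r4c8∈{1,8}] col 8 places 8 nowhere but r4c8 ⇒ r4c8=8.
Step 20. [r5c3∈{5,8}] across row 5, 8 lands solely at r5c3. So r5c3=8.
Step 21. [r6c1∈{1,5}] r6c1 is the only open cell in box 4 admitting 5 ⇒ r6c1=5.
Step 22. [r7c9∈{5,8}] r7c9 is the only open cell in row 7 admitting 5 ⇒ r7c9=5.
Step 23. [r3c1∈{2,8}] across row 3, 8 lands solely at r3c1, so r3c1=8.
Step 24. [r8c1∈{1,2,6}] 2 has one home in col 1: r8c1 ⇒ r8c1=2.
Step 25. [r4c1∈{1,7}] in col 1, 1 fits only at r4c1. So r4c1=1.
Step 26. [r4c3∈{4}] only 4 remains possible at r4c3 ⇒ r4c3=4.
Step 27. [r9c3∈{1}] r9c3 is down to just 1, so r9c3=1.
Step 28. [r5c9∈{3}] r5c9 has the single candidate 3. So r5c9=3.
Step 29. [r7c2∈{7,8}] across row 7, 8 lands solely at r7c2, so r7c2=8.
Step 30. [r3c3∈{2,5}] r3c7 and r3c8 in row 3 both hold exactly {1,5}; those values are spoken for ⇒ r3c3≠5.
Step 31. [r1c3∈{5,6}] col 3 places 5 nowhere but r1c3 ⇒ r1c3=5.
Step 32. [r3c8∈{1,5}] in col 8, 5 fits only at r3c8. So r3c8=5.
Step 33. [r8c7∈{1,3}] 3 has one home in row 8: r8c7. So r8c7=3.
Step 34. [r9c2∈{4}] r9c2 has the single candidate 4, so r9c2=4.
Step 35. [r8c9∈{1}] r8c9 has the single candidate 1 ⇒ r8c9=1.
Step 36. [r1c8∈{3}] nothing but 3 survives at r1c8, so r1c8=3.
Step 37. [r4c7∈{9}] only 9 remains possible at r4c7 ⇒ r4c7=9.
Step 38. [r4c4∈{2}] r4c4 is down to just 2. So r4c4=2.
Step 39. [r9c9∈{8}] r9c9 has the single candidate 8, so r9c9=8.
Step 40. [r1c1∈{6}] r1c1 has the single candidate 6, so r1c1=6.
Step 41. [r7c1∈{7}] only 7 remains possible at r7c1 ⇒ r7c1=7.
Step 42. [r8c3∈{6}] r8c3's peers cover all but 6. So r8c3=6.
Step 43. [r3c5∈{7}] r3c5's peers cover all but 7. So r3c5=7.
Step 44. [r6c8∈{1}] only 1 remains possible at r6c8, so r6c8=1.
Step 45. [r2c4∈{1}] r2c4 is down to just 1, so r2c4=1.
Step 46. [r3c7∈{1}] r3c7 has the single candidate 1. So r3c7=1.
Step 47. [r3c3∈{2}] r3c3's peers cover all but 2 ⇒ r3c3=2.
Step 48. [r5c7∈{5}] r5c7 has the single candidate 5. So r5c7=5.
Step 49. [r4c2∈{7}] r4c2 is down to just 7 ⇒ r4c2=7.
Step 50. [r2c6∈{3}] r2c6's peers cover all but 3, so r2c6=3.

Answer: 6 1 5 8 9 2 4 3 7 / 4 9 7 1 5 3 8 6 2 / 8 3 2 4 7 6 1 5 9 / 1 7 4 2 3 5 9 8 6 / 9 2 8 6 1 4 5 7 3 / 5 6 3 9 8 7 2 1 4 / 7 8 9 3 2 1 6 4 5 / 2 5 6 7 4 8 3 9 1 / 3 4 1 5 6 9 7 2 8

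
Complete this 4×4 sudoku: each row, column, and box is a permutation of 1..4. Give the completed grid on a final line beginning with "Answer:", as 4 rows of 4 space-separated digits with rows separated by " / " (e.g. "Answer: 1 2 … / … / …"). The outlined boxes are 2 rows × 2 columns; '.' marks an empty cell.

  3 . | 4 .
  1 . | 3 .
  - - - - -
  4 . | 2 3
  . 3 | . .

Step 1. [r1c4∈{1,2}] in row 1, 1 fits only at r1c4. So r1c4=1.
Step 2. [r2c2∈{2,4}] in row 2, 4 fits only at r2c2, so r2c2=4.
Step 3. [r2c4∈{2}] nothing but 2 survives at r2c4. So r2c4=2.
Step 4. [r4c4∈{4}] only 4 remains possible at r4c4. So r4c4=4.
Step 5. [r4c3∈{1}] nothing but 1 survives at r4c3, so r4c3=1.
Step 6. [r3c2∈{1}] r3c2 has the single candidate 1 ⇒ r3c2=1.
Step 7. [r1c2∈{2}] nothing but 2 survives at r1c2, so r1c2=2.
Step 8. [r4c1∈{2}] r4c1 is down to just 2. So r4c1=2.

Answer: 3 2 4 1 / 1 4 3 2 / 4 1 2 3 / 2 3 1 4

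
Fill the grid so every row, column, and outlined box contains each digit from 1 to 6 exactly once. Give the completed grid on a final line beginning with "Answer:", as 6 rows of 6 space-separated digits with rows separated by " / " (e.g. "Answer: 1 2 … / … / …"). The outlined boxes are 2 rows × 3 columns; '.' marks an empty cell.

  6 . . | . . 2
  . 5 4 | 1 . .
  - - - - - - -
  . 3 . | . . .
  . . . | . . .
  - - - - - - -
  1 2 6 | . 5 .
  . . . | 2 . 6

Step 1. [r2c6∈{3}] r2c6's peers cover all but 3, so r2c6=3.
Step 2. [r1c5∈{4}] r1c5 has the single candidate 4, so r1c5=4.
Step 3. [r6c1∈{3,4,5}] col 1 places 3 nowhere but r6c1. So r6c1=3.
Step 4. [r4c2∈{1,4,6}] in col 2, 6 fits only at r4c2, so r4c2=6.
Step 5. [r4c5∈{1,2,3}] col 5 places 3 nowhere but r4c5, so r4c5=3.
Step 6. [r3c5∈{1,2,6}] in col 5, 2 fits only at r3c5 ⇒ r3c5=2.
Step 7. [r4c3∈{1,2,5}] r4c3 is the only open cell in col 3 admitting 2 ⇒ r4c3=2.
Step 8. [r4c6∈{1,4,5}] row 4 places 1 nowhere but r4c6, so r4c6=1.
Step 9. [r3c6∈{4,5}] r3c6 is the only open cell in col 6 admitting 5, so r3c6=5.
Step 10. [r4c4∈{4}] nothing but 4 survives at r4c4 ⇒ r4c4=4.
Step 11. [r3c3∈{1}] r3c3's peers cover all but 1. So r3c3=1.
Step 12. [r2c1∈{2}] r2c1 has the single candidate 2. So r2c1=2.
Step 13. [r6c2∈{4}] r6c2 has the single candidate 4, so r6c2=4.
Step 14. [r3c1∈{4}] r3c1's peers cover all but 4, so r3c1=4.
Step 15. [r1c2∈{1}] r1c2 is down to just 1 ⇒ r1c2=1.
Step 16. [r1c3∈{3}] nothing but 3 survives at r1c3, so r1c3=3.
Step 17. [r1c4∈{5}] only 5 remains possible at r1c4 ⇒ r1c4=5.
Step 18. [r4c1∈{5}] r4c1's peers cover all but 5 ⇒ r4c1=5.
Step 19. [r6c5∈{1}] only 1 remains possible at r6c5, so r6c5=1.
Step 20. [r6c3∈{5}] r6c3 has the single candidate 5 ⇒ r6c3=5.
Step 21. [r2c5∈{6}] nothing but 6 survives at r2c5, so r2c5=6.
Step 22. [r3c4∈{6}] only 6 remains possible at r3c4, so r3c4=6.
Step 23. [r5c4∈{3}] r5c4's peers cover all but 3 ⇒ r5c4=3.
Step 24. [r5c6∈{4}] nothing but 4 survives at r5c6, so r5c6=4.

Answer: 6 1 3 5 4 2 / 2 5 4 1 6 3 / 4 3 1 6 2 5 / 5 6 2 4 3 1 / 1 2 6 3 5 4 / 3 4 5 2 1 6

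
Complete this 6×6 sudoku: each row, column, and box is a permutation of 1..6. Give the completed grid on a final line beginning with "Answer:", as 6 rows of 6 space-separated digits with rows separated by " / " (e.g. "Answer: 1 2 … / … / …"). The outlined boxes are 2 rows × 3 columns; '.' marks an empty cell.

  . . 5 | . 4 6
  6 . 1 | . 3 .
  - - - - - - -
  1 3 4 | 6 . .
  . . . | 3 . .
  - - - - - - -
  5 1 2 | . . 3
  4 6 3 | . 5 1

Step 1. [r1c2∈{2}] only 2 remains possible at r1c2, so r1c2=2.
Step 2. [r3c5∈{2}] nothing but 2 survives at r3c5, so r3c5=2.
Step 3. [r3c6∈{5}] r3c6's peers cover all but 5 ⇒ r3c6=5.
Step 4. [r2c6∈{2}] nothing but 2 survives at r2c6 ⇒ r2c6=2.
Step 5. [r2c2∈{4}] r2c2 is down to just 4, so r2c2=4.
Step 6. [r2c4∈{5}] nothing but 5 survives at r2c4, so r2c4=5.
Step 7. [r4c2∈{5}] nothing but 5 survives at r4c2, so r4c2=5.
Step 8. [r4c5∈{1}] r4c5 has the single candidate 1. So r4c5=1.
Step 9. [r5c5∈{6}] r5c5 has the single candidate 6, so r5c5=6.
Step 10. [r6c4∈{2}] r6c4 is down to just 2. So r6c4=2.
Step 11. [r1c4∈{1}] r1c4's peers cover all but 1. So r1c4=1.
Step 12. [r1c1∈{3}] r1c1 has the single candidate 3, so r1c1=3.
Step 13. [r4c1∈{2}] r4c1 is down to just 2. So r4c1=2.
Step 14. [r4c6∈{4}] r4c6's peers cover all but 4, so r4c6=4.
Step 15. [r5c4∈{4}] only 4 remains possible at r5c4 ⇒ r5c4=4.
Step 16. [r4c3∈{6}] r4c3 is down to just 6. So r4c3=6.

Answer: 3 2 5 1 4 6 / 6 4 1 5 3 2 / 1 3 4 6 2 5 / 2 5 6 3 1 4 / 5 1 2 4 6 3 / 4 6 3 2 5 1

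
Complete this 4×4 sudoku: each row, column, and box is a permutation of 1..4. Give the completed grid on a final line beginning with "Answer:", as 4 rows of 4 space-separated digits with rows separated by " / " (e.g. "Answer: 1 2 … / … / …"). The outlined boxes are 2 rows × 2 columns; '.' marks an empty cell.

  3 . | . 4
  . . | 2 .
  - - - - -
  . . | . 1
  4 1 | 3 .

Step 1. [r3c1∈{2}] r3c1's peers cover all but 2, so r3c1=2.
Step 2. [r4c4∈{2}] r4c4's peers cover all but 2. So r4c4=2.
Step 3. [r3c3∈{4}] only 4 remains possible at r3c3 ⇒ r3c3=4.
Step 4. [r2c4∈{3}] r2c4 has the single candidate 3. So r2c4=3.
Step 5. [r3c2∈{3}] r3c2's peers cover all but 3, so r3c2=3.
Step 6. [r1c3∈{1}] nothing but 1 survives at r1c3. So r1c3=1.
Step 7. [r2c2∈{4}] nothing but 4 survives at r2c2 ⇒ r2c2=4.
Step 8. [r2c1∈{1}] only 1 remains possible at r2c1. So r2c1=1.
Step 9. [r1c2∈{2}] nothing but 2 survives at r1c2, so r1c2=2.

Answer: 3 2 1 4 / 1 4 2 3 / 2 3 4 1 / 4 1 3 2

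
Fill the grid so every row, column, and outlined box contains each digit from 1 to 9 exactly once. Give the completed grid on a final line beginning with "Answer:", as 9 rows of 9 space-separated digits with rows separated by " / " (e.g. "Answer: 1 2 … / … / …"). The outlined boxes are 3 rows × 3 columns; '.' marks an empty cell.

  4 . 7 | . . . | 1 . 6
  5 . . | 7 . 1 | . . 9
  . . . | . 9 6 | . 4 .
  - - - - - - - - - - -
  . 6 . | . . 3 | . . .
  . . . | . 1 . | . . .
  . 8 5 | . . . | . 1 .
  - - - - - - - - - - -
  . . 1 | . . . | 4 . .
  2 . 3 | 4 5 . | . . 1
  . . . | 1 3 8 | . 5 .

Step 1. [r7c1∈{6,7,8,9}] across box 7, 8 lands solely at r7c1, so r7c1=8.
Step 2. [r1c2∈{2,3,9}] in row 1, 9 fits only at r1c2. So r1c2=9.
Step 3. [r8c2∈{7}] r8c2's peers cover all but 7 ⇒ r8c2=7.
Step 4. [r8c6∈{9}] r8c6 is down to just 9 ⇒ r8c6=9.
Step 5. [r7c8∈{2,3,6,7,9}] r7c8 is the only open cell in row 7 admitting 9, so r7c8=9.
Step 6. [r7c9∈{2,3,7}] r7c9 is the only open cell in row 7 admitting 3 ⇒ r7c9=3.
Step 7. [r2c5∈{2,4,8}] in row 2, 4 fits only at r2c5 ⇒ r2c5=4.
Step 8. [r4c1∈{1,7,9}] across row 4, 1 lands solely at r4c1, so r4c1=1.
Step 9. [r3c1∈{3}] only 3 remains possible at r3c1, so r3c1=3.
Step 10. [r6c7∈{2,3,6,7,9}] in row 6, 3 fits only at r6c7, so r6c7=3.
Step 11. [r2c2∈{2}] r2c2 is down to just 2, so r2c2=2.
Step 12. [r2c7∈{8}] only 8 remains possible at r2c7 ⇒ r2c7=8.
Step 13. [r1c4∈{2,3,5,8}] r1c4 is the only open cell in col 4 admitting 3, so r1c4=3.
Step 14. [r1c8∈{2}] r1c8 is down to just 2, so r1c8=2.
Step 15. [r3c4∈{2,5,8}] r3c4 is the only open cell in row 3 admitting 2 ⇒ r3c4=2.
Step 16. [r7c4∈{6}] nothing but 6 survives at r7c4 ⇒ r7c4=6.
Step 17. [r8c7∈{6}] only 6 remains possible at r8c7, so r8c7=6.
Step 18. [r6c4∈{9}] r6c4's peers cover all but 9. So r6c4=9.
Step 19. [r6c1∈{7}] r6c1 has the single candidate 7. So r6c1=7.
Step 20. [r5c1∈{9}] nothing but 9 survives at r5c1. So r5c1=9.
Step 21. [r4c7∈{2,5,7,9}] row 4 places 9 nowhere but r4c7 ⇒ r4c7=9.
Step 22. [r9c3∈{4,6,9}] across row 9, 9 lands solely at r9c3, so r9c3=9.
Step 23. [r5c8∈{6,7,8}] in row 5, 6 fits only at r5c8, so r5c8=6.
Step 24. [r4c8∈{7,8}] col 8 places 7 nowhere but r4c8. So r4c8=7.
Step 25. [r5c6∈{2,4,5,7}] row 5 places 7 nowhere but r5c6 ⇒ r5c6=7.
Step 26. [r6c6∈{2,4}] r6c6 is the only open cell in col 6 admitting 4 ⇒ r6c6=4.
Step 27. [r6c9∈{2}] r6c9's peers cover all but 2, so r6c9=2.
Step 28. [r5c7∈{5}] r5c7 is down to just 5, so r5c7=5.
Step 29. [r4c5∈{2,8}] box 5 places 2 nowhere but r4c5, so r4c5=2.
Step 30. [r4c3∈{4}] r4c3 is down to just 4, so r4c3=4.
Step 31. [r4c9∈{8}] nothing but 8 survives at r4c9 ⇒ r4c9=8.
Step 32. [r3c7∈{7}] r3c7 is down to just 7, so r3c7=7.
Step 33. [r2c8∈{3}] r2c8's peers cover all but 3. So r2c8=3.
Step 34. [r5c4∈{8}] only 8 remains possible at r5c4, so r5c4=8.
Step 35. [r5c9∈{4}] r5c9 has the single candidate 4 ⇒ r5c9=4.
Step 36. [r1c6∈{5}] r1c6's peers cover all but 5. So r1c6=5.
Step 37. [r2c3∈{6}] only 6 remains possible at r2c3. So r2c3=6.
Step 38. [r9c2∈{4}] r9c2 is down to just 4 ⇒ r9c2=4.
Step 39. [r9c9∈{7}] nothing but 7 survives at r9c9. So r9c9=7.
Step 40. [r3c2∈{1}] only 1 remains possible at r3c2 ⇒ r3c2=1.
Step 41. [r1c5∈{8}] r1c5's peers cover all but 8 ⇒ r1c5=8.
Step 42. [r3c3∈{8}] nothing but 8 survives at r3c3 ⇒ r3c3=8.
Step 43. [r5c3∈{2}] only 2 remains possible at r5c3, so r5c3=2.
Step 44. [r9c1∈{6}] only 6 remains possible at r9c1 ⇒ r9c1=6.
Step 45. [r8c8∈{8}] r8c8 is down to just 8, so r8c8=8.
Step 46. [r7c5∈{7}] r7c5's peers cover all but 7 ⇒ r7c5=7.
Step 47. [r3c9∈{5}] nothing but 5 survives at r3c9 ⇒ r3c9=5.
Step 48. [r6c5∈{6}] r6c5 is down to just 6, so r6c5=6.
Step 49. [r9c7∈{2}] r9c7 is down to just 2 ⇒ r9c7=2.
Step 50. [r5c2∈{3}] only 3 remains possible at r5c2 ⇒ r5c2=3.
Step 51. [r4c4∈{5}] nothing but 5 survives at r4c4, so r4c4=5.
Step 52. [r7c6∈{2}] nothing but 2 survives at r7c6. So r7c6=2.
Step 53. [r7c2∈{5}] r7c2 has the single candidate 5 ⇒ r7c2=5.

Answer: 4 9 7 3 8 5 1 2 6 / 5 2 6 7 4 1 8 3 9 / 3 1 8 2 9 6 7 4 5 / 1 6 4 5 2 3 9 7 8 / 9 3 2 8 1 7 5 6 4 / 7 8 5 9 6 4 3 1 2 / 8 5 1 6 7 2 4 9 3 / 2 7 3 4 5 9 6 8 1 / 6 4 9 1 3 8 2 5 7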